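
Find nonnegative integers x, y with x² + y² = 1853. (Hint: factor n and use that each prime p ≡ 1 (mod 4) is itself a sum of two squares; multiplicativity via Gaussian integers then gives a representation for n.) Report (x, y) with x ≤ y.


Step 1: Factor n = 1853 = 17 · 109.
Step 2: Check the mod-4 condition on each prime factor: 17 ≡ 1 (mod 4), exponent 1; 109 ≡ 1 (mod 4), exponent 1.
All primes ≡ 3 (mod 4) appear to even exponent (or don't appear), so by the two-squares theorem n IS expressible as a sum of two squares.
Step 3: Build a representation. Here n = 17 · 109 is a product of primes ≡ 1 (mod 4). Each prime p ≡ 1 (mod 4) is itself a sum of two squares; find a² by testing p − a² for a perfect square:
  17: 17 − 1² = 16 = 4² ⇒ 17 = 1² + 4².
  109: 109 − 1² = 108, 109 − 2² = 105, 109 − 3² = 100 = 10² ⇒ 109 = 3² + 10².
  Combine using the Brahmagupta–Fibonacci identity (a² + b²)(c² + d²) = (ac − bd)² + (ad + bc)² = (ac + bd)² + (ad − bc)²:
  17 · 109 = 1853: from (1² + 4²)(3² + 10²), take (1·3 − 4·10, 1·10 + 4·3) = (3 − 40, 10 + 12) = (-37, 22); dropping signs (only squares matter) gives (37, 22); check 37² + 22² = 1369 + 484 = 1853 ✓.
Step 4: Order so x ≤ y and verify: 22² + 37² = 484 + 1369 = 1853 = n. ✓

n = 1853 = 22² + 37² (one valid representation with x ≤ y).


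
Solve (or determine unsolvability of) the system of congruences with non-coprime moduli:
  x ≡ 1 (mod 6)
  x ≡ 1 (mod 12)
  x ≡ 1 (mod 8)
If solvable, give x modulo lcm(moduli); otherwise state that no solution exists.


Moduli 6, 12, 8 are not pairwise coprime, so CRT works modulo lcm(m_i) when all pairwise compatibility conditions hold.
Pairwise compatibility: gcd(m_i, m_j) must divide a_i - a_j for every pair.
Merge one congruence at a time:
  Start: x ≡ 1 (mod 6).
  Combine with x ≡ 1 (mod 12): gcd(6, 12) = 6; 1 - 1 = 0, which IS divisible by 6, so compatible.
    Write x = 1 + 6·t and substitute into x ≡ 1 (mod 12): 6·t ≡ 1 − 1 = 0 (mod 12).
    Divide the congruence (and modulus) by g = 6: 1·t ≡ 0 (mod 2).
    So t ≡ 0 (mod 2).
    Then x = 1 + 6·0 = 1, valid modulo lcm(6, 12) = 12: x ≡ 1 (mod 12).
  Combine with x ≡ 1 (mod 8): gcd(12, 8) = 4; 1 - 1 = 0, which IS divisible by 4, so compatible.
    Write x = 1 + 12·t and substitute into x ≡ 1 (mod 8): 12·t ≡ 1 − 1 = 0 (mod 8).
    Divide the congruence (and modulus) by g = 4: 3·t ≡ 0 (mod 2).
    Reduce coefficients mod 2: 1·t ≡ 0 (mod 2).
    So t ≡ 0 (mod 2).
    Then x = 1 + 12·0 = 1, valid modulo lcm(12, 8) = 24: x ≡ 1 (mod 24).
Verify: 1 mod 6 = 1, 1 mod 12 = 1, 1 mod 8 = 1.

x ≡ 1 (mod 24).


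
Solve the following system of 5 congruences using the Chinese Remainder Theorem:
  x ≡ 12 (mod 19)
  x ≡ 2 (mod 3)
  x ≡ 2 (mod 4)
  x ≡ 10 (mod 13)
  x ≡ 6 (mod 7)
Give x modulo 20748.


Product of moduli M = 19 · 3 · 4 · 13 · 7 = 20748.
Merge one congruence at a time:
  Start: x ≡ 12 (mod 19).
  Combine with x ≡ 2 (mod 3); new modulus lcm = 57.
    Write x = 12 + 19·t and substitute into x ≡ 2 (mod 3): 19·t ≡ 2 − 12 = -10 (mod 3).
    Reduce coefficients mod 3: 1·t ≡ 2 (mod 3).
    So t ≡ 2 (mod 3).
    Then x = 12 + 19·2 = 50, valid modulo lcm(19, 3) = 57: x ≡ 50 (mod 57).
  Combine with x ≡ 2 (mod 4); new modulus lcm = 228.
    Write x = 50 + 57·t and substitute into x ≡ 2 (mod 4): 57·t ≡ 2 − 50 = -48 (mod 4).
    Reduce coefficients mod 4: 1·t ≡ 0 (mod 4).
    So t ≡ 0 (mod 4).
    Then x = 50 + 57·0 = 50, valid modulo lcm(57, 4) = 228: x ≡ 50 (mod 228).
  Combine with x ≡ 10 (mod 13); new modulus lcm = 2964.
    Write x = 50 + 228·t and substitute into x ≡ 10 (mod 13): 228·t ≡ 10 − 50 = -40 (mod 13).
    Reduce coefficients mod 13: 7·t ≡ 12 (mod 13).
    The inverse of 7 mod 13 is 2 (since 7·2 = 14 = 1·13 + 1), so t ≡ 2·12 = 24 ≡ 11 (mod 13).
    Then x = 50 + 228·11 = 2558, valid modulo lcm(228, 13) = 2964: x ≡ 2558 (mod 2964).
  Combine with x ≡ 6 (mod 7); new modulus lcm = 20748.
    Write x = 2558 + 2964·t and substitute into x ≡ 6 (mod 7): 2964·t ≡ 6 − 2558 = -2552 (mod 7).
    Reduce coefficients mod 7: 3·t ≡ 3 (mod 7).
    The inverse of 3 mod 7 is 5 (since 3·5 = 15 = 2·7 + 1), so t ≡ 5·3 = 15 ≡ 1 (mod 7).
    Then x = 2558 + 2964·1 = 5522, valid modulo lcm(2964, 7) = 20748: x ≡ 5522 (mod 20748).
Verify against each original: 5522 mod 19 = 12, 5522 mod 3 = 2, 5522 mod 4 = 2, 5522 mod 13 = 10, 5522 mod 7 = 6.

x ≡ 5522 (mod 20748).


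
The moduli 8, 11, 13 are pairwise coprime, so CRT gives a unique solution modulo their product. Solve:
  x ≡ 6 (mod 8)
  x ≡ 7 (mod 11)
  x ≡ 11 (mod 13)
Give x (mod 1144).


Moduli 8, 11, 13 are pairwise coprime; by CRT there is a unique solution modulo M = 8 · 11 · 13 = 1144.
Solve pairwise, accumulating the modulus:
  Start with x ≡ 6 (mod 8).
  Combine with x ≡ 7 (mod 11): since gcd(8, 11) = 1, we get a unique residue mod 88.
    Write x = 6 + 8·t and substitute into x ≡ 7 (mod 11): 8·t ≡ 7 − 6 = 1 (mod 11).
    The inverse of 8 mod 11 is 7 (since 8·7 = 56 = 5·11 + 1), so t ≡ 7·1 = 7 ≡ 7 (mod 11).
    Then x = 6 + 8·7 = 62, valid modulo lcm(8, 11) = 88: x ≡ 62 (mod 88).
  Combine with x ≡ 11 (mod 13): since gcd(88, 13) = 1, we get a unique residue mod 1144.
    Write x = 62 + 88·t and substitute into x ≡ 11 (mod 13): 88·t ≡ 11 − 62 = -51 (mod 13).
    Reduce coefficients mod 13: 10·t ≡ 1 (mod 13).
    The inverse of 10 mod 13 is 4 (since 10·4 = 40 = 3·13 + 1), so t ≡ 4·1 = 4 ≡ 4 (mod 13).
    Then x = 62 + 88·4 = 414, valid modulo lcm(88, 13) = 1144: x ≡ 414 (mod 1144).
Verify: 414 mod 8 = 6 ✓, 414 mod 11 = 7 ✓, 414 mod 13 = 11 ✓.

x ≡ 414 (mod 1144).


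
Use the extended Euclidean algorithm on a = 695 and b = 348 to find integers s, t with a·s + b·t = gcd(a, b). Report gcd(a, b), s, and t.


Euclidean algorithm on (695, 348) — divide until remainder is 0:
  695 = 1 · 348 + 347
  348 = 1 · 347 + 1
  347 = 347 · 1 + 0
gcd(695, 348) = 1.
Track Bezout coefficients alongside the remainders: start with r₀ = 695 = a·1 + b·0 (s = 1, t = 0) and r₁ = 348 = a·0 + b·1 (s = 0, t = 1); each new remainder r_{k+1} = r_{k-1} − q_k·r_k inherits s_{k+1} = s_{k-1} − q_k·s_k, t_{k+1} = t_{k-1} − q_k·t_k, so r_k = a·s_k + b·t_k at every step:
  q = 1: r = 347, s = 1 − 1·0 = 1, t = 0 − 1·1 = -1  (check: 695·1 + 348·(-1) = 347)
  q = 1: r = 1, s = 0 − 1·1 = -1, t = 1 − 1·(-1) = 2  (check: 695·(-1) + 348·2 = 1)
The row with r = 1 (the gcd) gives the Bezout coefficients s = -1, t = 2.
Result: 695 · (-1) + 348 · (2) = 1.

gcd(695, 348) = 1; s = -1, t = 2 (check: 695·(-1) + 348·2 = 1).


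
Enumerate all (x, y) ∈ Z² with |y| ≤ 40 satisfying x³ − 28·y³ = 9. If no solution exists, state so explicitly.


The equation is x³ - 28y³ = 9. For fixed y, x³ = 28·y³ + 9, so a solution requires the RHS to be a perfect cube.
Strategy: iterate y from -40 to 40, compute RHS = 28·y³ + 9, and check whether it is a (positive or negative) perfect cube.
Check small values of y:
  y = 0: RHS = 9 is not a perfect cube.
  y = 1: RHS = 37 is not a perfect cube.
  y = -1: RHS = -19 is not a perfect cube.
  y = 2: RHS = 233 is not a perfect cube.
  y = -2: RHS = -215 is not a perfect cube.
  y = 3: RHS = 765 is not a perfect cube.
  y = -3: RHS = -747 is not a perfect cube.
Continuing the search up to |y| = 40 finds no solutions either.
No (x, y) in the scanned range satisfies the equation.

No integer solutions with |y| ≤ 40.


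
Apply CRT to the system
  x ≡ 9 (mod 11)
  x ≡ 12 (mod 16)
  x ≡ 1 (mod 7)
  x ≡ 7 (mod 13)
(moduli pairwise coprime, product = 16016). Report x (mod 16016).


Product of moduli M = 11 · 16 · 7 · 13 = 16016.
Merge one congruence at a time:
  Start: x ≡ 9 (mod 11).
  Combine with x ≡ 12 (mod 16); new modulus lcm = 176.
    Write x = 9 + 11·t and substitute into x ≡ 12 (mod 16): 11·t ≡ 12 − 9 = 3 (mod 16).
    The inverse of 11 mod 16 is 3 (since 11·3 = 33 = 2·16 + 1), so t ≡ 3·3 = 9 ≡ 9 (mod 16).
    Then x = 9 + 11·9 = 108, valid modulo lcm(11, 16) = 176: x ≡ 108 (mod 176).
  Combine with x ≡ 1 (mod 7); new modulus lcm = 1232.
    Write x = 108 + 176·t and substitute into x ≡ 1 (mod 7): 176·t ≡ 1 − 108 = -107 (mod 7).
    Reduce coefficients mod 7: 1·t ≡ 5 (mod 7).
    So t ≡ 5 (mod 7).
    Then x = 108 + 176·5 = 988, valid modulo lcm(176, 7) = 1232: x ≡ 988 (mod 1232).
  Combine with x ≡ 7 (mod 13); new modulus lcm = 16016.
    Write x = 988 + 1232·t and substitute into x ≡ 7 (mod 13): 1232·t ≡ 7 − 988 = -981 (mod 13).
    Reduce coefficients mod 13: 10·t ≡ 7 (mod 13).
    The inverse of 10 mod 13 is 4 (since 10·4 = 40 = 3·13 + 1), so t ≡ 4·7 = 28 ≡ 2 (mod 13).
    Then x = 988 + 1232·2 = 3452, valid modulo lcm(1232, 13) = 16016: x ≡ 3452 (mod 16016).
Verify against each original: 3452 mod 11 = 9, 3452 mod 16 = 12, 3452 mod 7 = 1, 3452 mod 13 = 7.

x ≡ 3452 (mod 16016).


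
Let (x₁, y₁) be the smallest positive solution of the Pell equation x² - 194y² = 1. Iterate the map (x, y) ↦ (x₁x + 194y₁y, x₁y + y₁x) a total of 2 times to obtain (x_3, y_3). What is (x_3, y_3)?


Step 1: Find the fundamental solution (x₁, y₁) of x² - 194y² = 1.
  Expand √194 as a continued fraction. a₀ = ⌊√194⌋ = 13; iterate m_{k+1} = d_k·a_k − m_k, d_{k+1} = (194 − m_{k+1}²)/d_k, a_{k+1} = ⌊(a₀ + m_{k+1})/d_{k+1}⌋ (starting m₀ = 0, d₀ = 1), with convergents p_k = a_k·p_{k-1} + p_{k-2}, q_k = a_k·q_{k-1} + q_{k-2} (p₋₁ = 1, q₋₁ = 0):
  k = 0: a₀ = 13; p₀/q₀ = 13/1; p₀² − 194·q₀² = 169 − 194 = -25.
  k = 1: m = 13, d = 25, a = ⌊(13 + 13)/25⌋ = 1; p/q = (1·13 + 1)/(1·1 + 0) = 14/1; p² − 194·q² = 196 − 194 = 2.
  k = 2: m = 12, d = 2, a = ⌊(13 + 12)/2⌋ = 12; p/q = (12·14 + 13)/(12·1 + 1) = 181/13; p² − 194·q² = 32761 − 32786 = -25.
  k = 3: m = 12, d = 25, a = ⌊(13 + 12)/25⌋ = 1; p/q = (1·181 + 14)/(1·13 + 1) = 195/14; p² − 194·q² = 38025 − 38024 = 1.
  The first convergent with p² − 194·q² = 1 gives the fundamental solution (x₁, y₁) = (195, 14).
Step 2: Apply the recurrence (x_{n+1}, y_{n+1}) = (x₁x_n + 194y₁y_n, x₁y_n + y₁x_n) repeatedly.
  From (x_1, y_1) = (195, 14): x_2 = 195·195 + 194·14·14 = 76049; y_2 = 195·14 + 14·195 = 5460.
  From (x_2, y_2) = (76049, 5460): x_3 = 195·76049 + 194·14·5460 = 29658915; y_3 = 195·5460 + 14·76049 = 2129386.
Step 3: Verify x_3² - 194·y_3² = 879651238977225 - 879651238977224 = 1 (should be 1). ✓

(x_1, y_1) = (195, 14); (x_3, y_3) = (29658915, 2129386).


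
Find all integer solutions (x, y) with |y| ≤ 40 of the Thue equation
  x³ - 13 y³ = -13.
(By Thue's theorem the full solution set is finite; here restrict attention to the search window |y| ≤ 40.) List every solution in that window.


The equation is x³ - 13y³ = -13. For fixed y, x³ = 13·y³ − 13, so a solution requires the RHS to be a perfect cube.
Strategy: iterate y from -40 to 40, compute RHS = 13·y³ − 13, and check whether it is a (positive or negative) perfect cube.
Check small values of y:
  y = 0: RHS = -13 is not a perfect cube.
  y = 1: RHS = 0 = (0)³ ⇒ x = 0 works.
  y = -1: RHS = -26 is not a perfect cube.
  y = 2: RHS = 91 is not a perfect cube.
  y = -2: RHS = -117 is not a perfect cube.
  y = 3: RHS = 338 is not a perfect cube.
  y = -3: RHS = -364 is not a perfect cube.
Continuing the search up to |y| = 40 finds no further solutions beyond those listed.
Collected solutions: (0, 1).

Solutions (with |y| ≤ 40): (0, 1).


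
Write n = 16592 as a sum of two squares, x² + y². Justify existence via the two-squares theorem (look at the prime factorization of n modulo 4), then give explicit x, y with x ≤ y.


Step 1: Factor n = 16592 = 2^4 · 17 · 61.
Step 2: Check the mod-4 condition on each prime factor: 2 = 2 (special); 17 ≡ 1 (mod 4), exponent 1; 61 ≡ 1 (mod 4), exponent 1.
All primes ≡ 3 (mod 4) appear to even exponent (or don't appear), so by the two-squares theorem n IS expressible as a sum of two squares.
Step 3: Build a representation. Group n = k² · m with k = 4 and m = 17 · 61 = 1037 (a product of primes ≡ 1 (mod 4)); a representation of m scales to one of n via (k·x)² + (k·y)² = k²(x² + y²). Each prime p ≡ 1 (mod 4) is itself a sum of two squares; find a² by testing p − a² for a perfect square:
  17: 17 − 1² = 16 = 4² ⇒ 17 = 1² + 4².
  61: 61 − 1² = 60, 61 − 2² = 57, 61 − 3² = 52, 61 − 4² = 45, 61 − 5² = 36 = 6² ⇒ 61 = 5² + 6².
  Combine using the Brahmagupta–Fibonacci identity (a² + b²)(c² + d²) = (ac − bd)² + (ad + bc)² = (ac + bd)² + (ad − bc)²:
  17 · 61 = 1037: from (1² + 4²)(5² + 6²), take (1·5 − 4·6, 1·6 + 4·5) = (5 − 24, 6 + 20) = (-19, 26); dropping signs (only squares matter) gives (19, 26); check 19² + 26² = 361 + 676 = 1037 ✓.
  Scale by k = 4: (4·19, 4·26) = (76, 104).
Step 4: Order so x ≤ y and verify: 76² + 104² = 5776 + 10816 = 16592 = n. ✓

n = 16592 = 76² + 104² (one valid representation with x ≤ y).


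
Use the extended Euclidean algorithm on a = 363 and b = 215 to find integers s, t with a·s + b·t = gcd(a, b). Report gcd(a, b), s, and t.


Euclidean algorithm on (363, 215) — divide until remainder is 0:
  363 = 1 · 215 + 148
  215 = 1 · 148 + 67
  148 = 2 · 67 + 14
  67 = 4 · 14 + 11
  14 = 1 · 11 + 3
  11 = 3 · 3 + 2
  3 = 1 · 2 + 1
  2 = 2 · 1 + 0
gcd(363, 215) = 1.
Track Bezout coefficients alongside the remainders: start with r₀ = 363 = a·1 + b·0 (s = 1, t = 0) and r₁ = 215 = a·0 + b·1 (s = 0, t = 1); each new remainder r_{k+1} = r_{k-1} − q_k·r_k inherits s_{k+1} = s_{k-1} − q_k·s_k, t_{k+1} = t_{k-1} − q_k·t_k, so r_k = a·s_k + b·t_k at every step:
  q = 1: r = 148, s = 1 − 1·0 = 1, t = 0 − 1·1 = -1  (check: 363·1 + 215·(-1) = 148)
  q = 1: r = 67, s = 0 − 1·1 = -1, t = 1 − 1·(-1) = 2  (check: 363·(-1) + 215·2 = 67)
  q = 2: r = 14, s = 1 − 2·(-1) = 3, t = -1 − 2·2 = -5  (check: 363·3 + 215·(-5) = 14)
  q = 4: r = 11, s = -1 − 4·3 = -13, t = 2 − 4·(-5) = 22  (check: 363·(-13) + 215·22 = 11)
  q = 1: r = 3, s = 3 − 1·(-13) = 16, t = -5 − 1·22 = -27  (check: 363·16 + 215·(-27) = 3)
  q = 3: r = 2, s = -13 − 3·16 = -61, t = 22 − 3·(-27) = 103  (check: 363·(-61) + 215·103 = 2)
  q = 1: r = 1, s = 16 − 1·(-61) = 77, t = -27 − 1·103 = -130  (check: 363·77 + 215·(-130) = 1)
The row with r = 1 (the gcd) gives the Bezout coefficients s = 77, t = -130.
Result: 363 · (77) + 215 · (-130) = 1.

gcd(363, 215) = 1; s = 77, t = -130 (check: 363·77 + 215·(-130) = 1).


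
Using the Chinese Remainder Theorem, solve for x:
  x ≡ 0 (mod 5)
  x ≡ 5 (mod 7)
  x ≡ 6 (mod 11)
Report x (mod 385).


Moduli 5, 7, 11 are pairwise coprime; by CRT there is a unique solution modulo M = 5 · 7 · 11 = 385.
Solve pairwise, accumulating the modulus:
  Start with x ≡ 0 (mod 5).
  Combine with x ≡ 5 (mod 7): since gcd(5, 7) = 1, we get a unique residue mod 35.
    Write x = 0 + 5·t and substitute into x ≡ 5 (mod 7): 5·t ≡ 5 − 0 = 5 (mod 7).
    The inverse of 5 mod 7 is 3 (since 5·3 = 15 = 2·7 + 1), so t ≡ 3·5 = 15 ≡ 1 (mod 7).
    Then x = 0 + 5·1 = 5, valid modulo lcm(5, 7) = 35: x ≡ 5 (mod 35).
  Combine with x ≡ 6 (mod 11): since gcd(35, 11) = 1, we get a unique residue mod 385.
    Write x = 5 + 35·t and substitute into x ≡ 6 (mod 11): 35·t ≡ 6 − 5 = 1 (mod 11).
    Reduce coefficients mod 11: 2·t ≡ 1 (mod 11).
    The inverse of 2 mod 11 is 6 (since 2·6 = 12 = 1·11 + 1), so t ≡ 6·1 = 6 ≡ 6 (mod 11).
    Then x = 5 + 35·6 = 215, valid modulo lcm(35, 11) = 385: x ≡ 215 (mod 385).
Verify: 215 mod 5 = 0 ✓, 215 mod 7 = 5 ✓, 215 mod 11 = 6 ✓.

x ≡ 215 (mod 385).


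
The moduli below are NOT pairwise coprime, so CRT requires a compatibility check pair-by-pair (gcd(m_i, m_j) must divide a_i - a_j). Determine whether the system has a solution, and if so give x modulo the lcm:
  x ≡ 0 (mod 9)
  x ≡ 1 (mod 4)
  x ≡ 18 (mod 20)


Moduli 9, 4, 20 are not pairwise coprime, so CRT works modulo lcm(m_i) when all pairwise compatibility conditions hold.
Pairwise compatibility: gcd(m_i, m_j) must divide a_i - a_j for every pair.
Merge one congruence at a time:
  Start: x ≡ 0 (mod 9).
  Combine with x ≡ 1 (mod 4): gcd(9, 4) = 1; 1 - 0 = 1, which IS divisible by 1, so compatible.
    Write x = 0 + 9·t and substitute into x ≡ 1 (mod 4): 9·t ≡ 1 − 0 = 1 (mod 4).
    Reduce coefficients mod 4: 1·t ≡ 1 (mod 4).
    So t ≡ 1 (mod 4).
    Then x = 0 + 9·1 = 9, valid modulo lcm(9, 4) = 36: x ≡ 9 (mod 36).
  Combine with x ≡ 18 (mod 20): gcd(36, 20) = 4, and 18 - 9 = 9 is NOT divisible by 4.
    ⇒ system is inconsistent (no integer solution).

No solution (the system is inconsistent).


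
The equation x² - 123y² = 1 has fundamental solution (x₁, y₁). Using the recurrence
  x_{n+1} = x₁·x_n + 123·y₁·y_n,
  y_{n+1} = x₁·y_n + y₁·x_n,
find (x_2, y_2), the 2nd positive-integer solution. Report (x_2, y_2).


Step 1: Find the fundamental solution (x₁, y₁) of x² - 123y² = 1.
  Expand √123 as a continued fraction. a₀ = ⌊√123⌋ = 11; iterate m_{k+1} = d_k·a_k − m_k, d_{k+1} = (123 − m_{k+1}²)/d_k, a_{k+1} = ⌊(a₀ + m_{k+1})/d_{k+1}⌋ (starting m₀ = 0, d₀ = 1), with convergents p_k = a_k·p_{k-1} + p_{k-2}, q_k = a_k·q_{k-1} + q_{k-2} (p₋₁ = 1, q₋₁ = 0):
  k = 0: a₀ = 11; p₀/q₀ = 11/1; p₀² − 123·q₀² = 121 − 123 = -2.
  k = 1: m = 11, d = 2, a = ⌊(11 + 11)/2⌋ = 11; p/q = (11·11 + 1)/(11·1 + 0) = 122/11; p² − 123·q² = 14884 − 14883 = 1.
  The first convergent with p² − 123·q² = 1 gives the fundamental solution (x₁, y₁) = (122, 11).
Step 2: Apply the recurrence (x_{n+1}, y_{n+1}) = (x₁x_n + 123y₁y_n, x₁y_n + y₁x_n) repeatedly.
  From (x_1, y_1) = (122, 11): x_2 = 122·122 + 123·11·11 = 29767; y_2 = 122·11 + 11·122 = 2684.
Step 3: Verify x_2² - 123·y_2² = 886074289 - 886074288 = 1 (should be 1). ✓

(x_1, y_1) = (122, 11); (x_2, y_2) = (29767, 2684).


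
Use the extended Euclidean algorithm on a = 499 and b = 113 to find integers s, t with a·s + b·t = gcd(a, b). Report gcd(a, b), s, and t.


Euclidean algorithm on (499, 113) — divide until remainder is 0:
  499 = 4 · 113 + 47
  113 = 2 · 47 + 19
  47 = 2 · 19 + 9
  19 = 2 · 9 + 1
  9 = 9 · 1 + 0
gcd(499, 113) = 1.
Track Bezout coefficients alongside the remainders: start with r₀ = 499 = a·1 + b·0 (s = 1, t = 0) and r₁ = 113 = a·0 + b·1 (s = 0, t = 1); each new remainder r_{k+1} = r_{k-1} − q_k·r_k inherits s_{k+1} = s_{k-1} − q_k·s_k, t_{k+1} = t_{k-1} − q_k·t_k, so r_k = a·s_k + b·t_k at every step:
  q = 4: r = 47, s = 1 − 4·0 = 1, t = 0 − 4·1 = -4  (check: 499·1 + 113·(-4) = 47)
  q = 2: r = 19, s = 0 − 2·1 = -2, t = 1 − 2·(-4) = 9  (check: 499·(-2) + 113·9 = 19)
  q = 2: r = 9, s = 1 − 2·(-2) = 5, t = -4 − 2·9 = -22  (check: 499·5 + 113·(-22) = 9)
  q = 2: r = 1, s = -2 − 2·5 = -12, t = 9 − 2·(-22) = 53  (check: 499·(-12) + 113·53 = 1)
The row with r = 1 (the gcd) gives the Bezout coefficients s = -12, t = 53.
Result: 499 · (-12) + 113 · (53) = 1.

gcd(499, 113) = 1; s = -12, t = 53 (check: 499·(-12) + 113·53 = 1).


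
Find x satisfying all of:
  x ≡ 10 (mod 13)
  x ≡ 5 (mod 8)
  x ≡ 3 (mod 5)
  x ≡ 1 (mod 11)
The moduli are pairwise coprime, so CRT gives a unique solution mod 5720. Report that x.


Product of moduli M = 13 · 8 · 5 · 11 = 5720.
Merge one congruence at a time:
  Start: x ≡ 10 (mod 13).
  Combine with x ≡ 5 (mod 8); new modulus lcm = 104.
    Write x = 10 + 13·t and substitute into x ≡ 5 (mod 8): 13·t ≡ 5 − 10 = -5 (mod 8).
    Reduce coefficients mod 8: 5·t ≡ 3 (mod 8).
    The inverse of 5 mod 8 is 5 (since 5·5 = 25 = 3·8 + 1), so t ≡ 5·3 = 15 ≡ 7 (mod 8).
    Then x = 10 + 13·7 = 101, valid modulo lcm(13, 8) = 104: x ≡ 101 (mod 104).
  Combine with x ≡ 3 (mod 5); new modulus lcm = 520.
    Write x = 101 + 104·t and substitute into x ≡ 3 (mod 5): 104·t ≡ 3 − 101 = -98 (mod 5).
    Reduce coefficients mod 5: 4·t ≡ 2 (mod 5).
    The inverse of 4 mod 5 is 4 (since 4·4 = 16 = 3·5 + 1), so t ≡ 4·2 = 8 ≡ 3 (mod 5).
    Then x = 101 + 104·3 = 413, valid modulo lcm(104, 5) = 520: x ≡ 413 (mod 520).
  Combine with x ≡ 1 (mod 11); new modulus lcm = 5720.
    Write x = 413 + 520·t and substitute into x ≡ 1 (mod 11): 520·t ≡ 1 − 413 = -412 (mod 11).
    Reduce coefficients mod 11: 3·t ≡ 6 (mod 11).
    The inverse of 3 mod 11 is 4 (since 3·4 = 12 = 1·11 + 1), so t ≡ 4·6 = 24 ≡ 2 (mod 11).
    Then x = 413 + 520·2 = 1453, valid modulo lcm(520, 11) = 5720: x ≡ 1453 (mod 5720).
Verify against each original: 1453 mod 13 = 10, 1453 mod 8 = 5, 1453 mod 5 = 3, 1453 mod 11 = 1.

x ≡ 1453 (mod 5720).


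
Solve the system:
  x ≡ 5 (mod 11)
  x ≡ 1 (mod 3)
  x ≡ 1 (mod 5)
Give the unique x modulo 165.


Moduli 11, 3, 5 are pairwise coprime; by CRT there is a unique solution modulo M = 11 · 3 · 5 = 165.
Solve pairwise, accumulating the modulus:
  Start with x ≡ 5 (mod 11).
  Combine with x ≡ 1 (mod 3): since gcd(11, 3) = 1, we get a unique residue mod 33.
    Write x = 5 + 11·t and substitute into x ≡ 1 (mod 3): 11·t ≡ 1 − 5 = -4 (mod 3).
    Reduce coefficients mod 3: 2·t ≡ 2 (mod 3).
    The inverse of 2 mod 3 is 2 (since 2·2 = 4 = 1·3 + 1), so t ≡ 2·2 = 4 ≡ 1 (mod 3).
    Then x = 5 + 11·1 = 16, valid modulo lcm(11, 3) = 33: x ≡ 16 (mod 33).
  Combine with x ≡ 1 (mod 5): since gcd(33, 5) = 1, we get a unique residue mod 165.
    Write x = 16 + 33·t and substitute into x ≡ 1 (mod 5): 33·t ≡ 1 − 16 = -15 (mod 5).
    Reduce coefficients mod 5: 3·t ≡ 0 (mod 5).
    The inverse of 3 mod 5 is 2 (since 3·2 = 6 = 1·5 + 1), so t ≡ 2·0 = 0 ≡ 0 (mod 5).
    Then x = 16 + 33·0 = 16, valid modulo lcm(33, 5) = 165: x ≡ 16 (mod 165).
Verify: 16 mod 11 = 5 ✓, 16 mod 3 = 1 ✓, 16 mod 5 = 1 ✓.

x ≡ 16 (mod 165).


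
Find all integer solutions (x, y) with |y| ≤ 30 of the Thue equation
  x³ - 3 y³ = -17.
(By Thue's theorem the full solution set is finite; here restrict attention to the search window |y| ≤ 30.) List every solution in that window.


The equation is x³ - 3y³ = -17. For fixed y, x³ = 3·y³ − 17, so a solution requires the RHS to be a perfect cube.
Strategy: iterate y from -30 to 30, compute RHS = 3·y³ − 17, and check whether it is a (positive or negative) perfect cube.
Check small values of y:
  y = 0: RHS = -17 is not a perfect cube.
  y = 1: RHS = -14 is not a perfect cube.
  y = -1: RHS = -20 is not a perfect cube.
  y = 2: RHS = 7 is not a perfect cube.
  y = -2: RHS = -41 is not a perfect cube.
  y = 3: RHS = 64 = (4)³ ⇒ x = 4 works.
  y = -3: RHS = -98 is not a perfect cube.
Continuing the search up to |y| = 30 finds no further solutions beyond those listed.
Collected solutions: (4, 3).

Solutions (with |y| ≤ 30): (4, 3).


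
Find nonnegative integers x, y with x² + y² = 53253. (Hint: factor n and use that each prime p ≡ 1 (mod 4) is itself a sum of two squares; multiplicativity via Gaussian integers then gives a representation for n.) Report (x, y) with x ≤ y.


Step 1: Factor n = 53253 = 3^2 · 61 · 97.
Step 2: Check the mod-4 condition on each prime factor: 3 ≡ 3 (mod 4), exponent 2 (must be even); 61 ≡ 1 (mod 4), exponent 1; 97 ≡ 1 (mod 4), exponent 1.
All primes ≡ 3 (mod 4) appear to even exponent (or don't appear), so by the two-squares theorem n IS expressible as a sum of two squares.
Step 3: Build a representation. Group n = k² · m with k = 3 and m = 61 · 97 = 5917 (a product of primes ≡ 1 (mod 4)); a representation of m scales to one of n via (k·x)² + (k·y)² = k²(x² + y²). Each prime p ≡ 1 (mod 4) is itself a sum of two squares; find a² by testing p − a² for a perfect square:
  61: 61 − 1² = 60, 61 − 2² = 57, 61 − 3² = 52, 61 − 4² = 45, 61 − 5² = 36 = 6² ⇒ 61 = 5² + 6².
  97: 97 − 1² = 96, 97 − 2² = 93, 97 − 3² = 88, 97 − 4² = 81 = 9² ⇒ 97 = 4² + 9².
  Combine using the Brahmagupta–Fibonacci identity (a² + b²)(c² + d²) = (ac − bd)² + (ad + bc)² = (ac + bd)² + (ad − bc)²:
  61 · 97 = 5917: from (5² + 6²)(4² + 9²), take (5·4 − 6·9, 5·9 + 6·4) = (20 − 54, 45 + 24) = (-34, 69); dropping signs (only squares matter) gives (34, 69); check 34² + 69² = 1156 + 4761 = 5917 ✓.
  Scale by k = 3: (3·34, 3·69) = (102, 207).
Step 4: Order so x ≤ y and verify: 102² + 207² = 10404 + 42849 = 53253 = n. ✓

n = 53253 = 102² + 207² (one valid representation with x ≤ y).


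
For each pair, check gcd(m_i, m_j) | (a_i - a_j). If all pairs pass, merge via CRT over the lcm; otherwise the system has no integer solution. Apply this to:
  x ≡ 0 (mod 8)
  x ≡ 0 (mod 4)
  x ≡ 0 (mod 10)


Moduli 8, 4, 10 are not pairwise coprime, so CRT works modulo lcm(m_i) when all pairwise compatibility conditions hold.
Pairwise compatibility: gcd(m_i, m_j) must divide a_i - a_j for every pair.
Merge one congruence at a time:
  Start: x ≡ 0 (mod 8).
  Combine with x ≡ 0 (mod 4): gcd(8, 4) = 4; 0 - 0 = 0, which IS divisible by 4, so compatible.
    Write x = 0 + 8·t and substitute into x ≡ 0 (mod 4): 8·t ≡ 0 − 0 = 0 (mod 4).
    Divide the congruence (and modulus) by g = 4: 2·t ≡ 0 (mod 1).
    Modulo 1 every t works; take t = 0.
    Then x = 0 + 8·0 = 0, valid modulo lcm(8, 4) = 8: x ≡ 0 (mod 8).
  Combine with x ≡ 0 (mod 10): gcd(8, 10) = 2; 0 - 0 = 0, which IS divisible by 2, so compatible.
    Write x = 0 + 8·t and substitute into x ≡ 0 (mod 10): 8·t ≡ 0 − 0 = 0 (mod 10).
    Divide the congruence (and modulus) by g = 2: 4·t ≡ 0 (mod 5).
    The inverse of 4 mod 5 is 4 (since 4·4 = 16 = 3·5 + 1), so t ≡ 4·0 = 0 ≡ 0 (mod 5).
    Then x = 0 + 8·0 = 0, valid modulo lcm(8, 10) = 40: x ≡ 0 (mod 40).
Verify: 0 mod 8 = 0, 0 mod 4 = 0, 0 mod 10 = 0.

x ≡ 0 (mod 40).


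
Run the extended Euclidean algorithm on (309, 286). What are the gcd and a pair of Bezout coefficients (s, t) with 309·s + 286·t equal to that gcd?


Euclidean algorithm on (309, 286) — divide until remainder is 0:
  309 = 1 · 286 + 23
  286 = 12 · 23 + 10
  23 = 2 · 10 + 3
  10 = 3 · 3 + 1
  3 = 3 · 1 + 0
gcd(309, 286) = 1.
Track Bezout coefficients alongside the remainders: start with r₀ = 309 = a·1 + b·0 (s = 1, t = 0) and r₁ = 286 = a·0 + b·1 (s = 0, t = 1); each new remainder r_{k+1} = r_{k-1} − q_k·r_k inherits s_{k+1} = s_{k-1} − q_k·s_k, t_{k+1} = t_{k-1} − q_k·t_k, so r_k = a·s_k + b·t_k at every step:
  q = 1: r = 23, s = 1 − 1·0 = 1, t = 0 − 1·1 = -1  (check: 309·1 + 286·(-1) = 23)
  q = 12: r = 10, s = 0 − 12·1 = -12, t = 1 − 12·(-1) = 13  (check: 309·(-12) + 286·13 = 10)
  q = 2: r = 3, s = 1 − 2·(-12) = 25, t = -1 − 2·13 = -27  (check: 309·25 + 286·(-27) = 3)
  q = 3: r = 1, s = -12 − 3·25 = -87, t = 13 − 3·(-27) = 94  (check: 309·(-87) + 286·94 = 1)
The row with r = 1 (the gcd) gives the Bezout coefficients s = -87, t = 94.
Result: 309 · (-87) + 286 · (94) = 1.

gcd(309, 286) = 1; s = -87, t = 94 (check: 309·(-87) + 286·94 = 1).


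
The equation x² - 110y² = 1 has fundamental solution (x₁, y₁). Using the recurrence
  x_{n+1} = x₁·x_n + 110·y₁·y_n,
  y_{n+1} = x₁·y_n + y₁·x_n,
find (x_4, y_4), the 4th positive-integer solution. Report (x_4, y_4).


Step 1: Find the fundamental solution (x₁, y₁) of x² - 110y² = 1.
  Expand √110 as a continued fraction. a₀ = ⌊√110⌋ = 10; iterate m_{k+1} = d_k·a_k − m_k, d_{k+1} = (110 − m_{k+1}²)/d_k, a_{k+1} = ⌊(a₀ + m_{k+1})/d_{k+1}⌋ (starting m₀ = 0, d₀ = 1), with convergents p_k = a_k·p_{k-1} + p_{k-2}, q_k = a_k·q_{k-1} + q_{k-2} (p₋₁ = 1, q₋₁ = 0):
  k = 0: a₀ = 10; p₀/q₀ = 10/1; p₀² − 110·q₀² = 100 − 110 = -10.
  k = 1: m = 10, d = 10, a = ⌊(10 + 10)/10⌋ = 2; p/q = (2·10 + 1)/(2·1 + 0) = 21/2; p² − 110·q² = 441 − 440 = 1.
  The first convergent with p² − 110·q² = 1 gives the fundamental solution (x₁, y₁) = (21, 2).
Step 2: Apply the recurrence (x_{n+1}, y_{n+1}) = (x₁x_n + 110y₁y_n, x₁y_n + y₁x_n) repeatedly.
  From (x_1, y_1) = (21, 2): x_2 = 21·21 + 110·2·2 = 881; y_2 = 21·2 + 2·21 = 84.
  From (x_2, y_2) = (881, 84): x_3 = 21·881 + 110·2·84 = 36981; y_3 = 21·84 + 2·881 = 3526.
  From (x_3, y_3) = (36981, 3526): x_4 = 21·36981 + 110·2·3526 = 1552321; y_4 = 21·3526 + 2·36981 = 148008.
Step 3: Verify x_4² - 110·y_4² = 2409700487041 - 2409700487040 = 1 (should be 1). ✓

(x_1, y_1) = (21, 2); (x_4, y_4) = (1552321, 148008).


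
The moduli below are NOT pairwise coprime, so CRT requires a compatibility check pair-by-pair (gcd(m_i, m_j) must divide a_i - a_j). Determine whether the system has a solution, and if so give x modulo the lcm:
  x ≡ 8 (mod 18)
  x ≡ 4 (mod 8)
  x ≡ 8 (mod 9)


Moduli 18, 8, 9 are not pairwise coprime, so CRT works modulo lcm(m_i) when all pairwise compatibility conditions hold.
Pairwise compatibility: gcd(m_i, m_j) must divide a_i - a_j for every pair.
Merge one congruence at a time:
  Start: x ≡ 8 (mod 18).
  Combine with x ≡ 4 (mod 8): gcd(18, 8) = 2; 4 - 8 = -4, which IS divisible by 2, so compatible.
    Write x = 8 + 18·t and substitute into x ≡ 4 (mod 8): 18·t ≡ 4 − 8 = -4 (mod 8).
    Divide the congruence (and modulus) by g = 2: 9·t ≡ -2 (mod 4).
    Reduce coefficients mod 4: 1·t ≡ 2 (mod 4).
    So t ≡ 2 (mod 4).
    Then x = 8 + 18·2 = 44, valid modulo lcm(18, 8) = 72: x ≡ 44 (mod 72).
  Combine with x ≡ 8 (mod 9): gcd(72, 9) = 9; 8 - 44 = -36, which IS divisible by 9, so compatible.
    Write x = 44 + 72·t and substitute into x ≡ 8 (mod 9): 72·t ≡ 8 − 44 = -36 (mod 9).
    Divide the congruence (and modulus) by g = 9: 8·t ≡ -4 (mod 1).
    Modulo 1 every t works; take t = 0.
    Then x = 44 + 72·0 = 44, valid modulo lcm(72, 9) = 72: x ≡ 44 (mod 72).
Verify: 44 mod 18 = 8, 44 mod 8 = 4, 44 mod 9 = 8.

x ≡ 44 (mod 72).


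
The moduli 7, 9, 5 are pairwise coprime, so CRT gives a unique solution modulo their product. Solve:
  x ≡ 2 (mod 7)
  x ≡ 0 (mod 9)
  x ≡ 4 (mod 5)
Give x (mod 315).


Moduli 7, 9, 5 are pairwise coprime; by CRT there is a unique solution modulo M = 7 · 9 · 5 = 315.
Solve pairwise, accumulating the modulus:
  Start with x ≡ 2 (mod 7).
  Combine with x ≡ 0 (mod 9): since gcd(7, 9) = 1, we get a unique residue mod 63.
    Write x = 2 + 7·t and substitute into x ≡ 0 (mod 9): 7·t ≡ 0 − 2 = -2 (mod 9).
    Reduce coefficients mod 9: 7·t ≡ 7 (mod 9).
    The inverse of 7 mod 9 is 4 (since 7·4 = 28 = 3·9 + 1), so t ≡ 4·7 = 28 ≡ 1 (mod 9).
    Then x = 2 + 7·1 = 9, valid modulo lcm(7, 9) = 63: x ≡ 9 (mod 63).
  Combine with x ≡ 4 (mod 5): since gcd(63, 5) = 1, we get a unique residue mod 315.
    Write x = 9 + 63·t and substitute into x ≡ 4 (mod 5): 63·t ≡ 4 − 9 = -5 (mod 5).
    Reduce coefficients mod 5: 3·t ≡ 0 (mod 5).
    The inverse of 3 mod 5 is 2 (since 3·2 = 6 = 1·5 + 1), so t ≡ 2·0 = 0 ≡ 0 (mod 5).
    Then x = 9 + 63·0 = 9, valid modulo lcm(63, 5) = 315: x ≡ 9 (mod 315).
Verify: 9 mod 7 = 2 ✓, 9 mod 9 = 0 ✓, 9 mod 5 = 4 ✓.

x ≡ 9 (mod 315).


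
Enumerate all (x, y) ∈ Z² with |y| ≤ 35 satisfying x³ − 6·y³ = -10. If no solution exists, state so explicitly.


The equation is x³ - 6y³ = -10. For fixed y, x³ = 6·y³ − 10, so a solution requires the RHS to be a perfect cube.
Strategy: iterate y from -35 to 35, compute RHS = 6·y³ − 10, and check whether it is a (positive or negative) perfect cube.
Check small values of y:
  y = 0: RHS = -10 is not a perfect cube.
  y = 1: RHS = -4 is not a perfect cube.
  y = -1: RHS = -16 is not a perfect cube.
  y = 2: RHS = 38 is not a perfect cube.
  y = -2: RHS = -58 is not a perfect cube.
  y = 3: RHS = 152 is not a perfect cube.
  y = -3: RHS = -172 is not a perfect cube.
Continuing the search up to |y| = 35 finds no solutions either.
No (x, y) in the scanned range satisfies the equation.

No integer solutions with |y| ≤ 35.


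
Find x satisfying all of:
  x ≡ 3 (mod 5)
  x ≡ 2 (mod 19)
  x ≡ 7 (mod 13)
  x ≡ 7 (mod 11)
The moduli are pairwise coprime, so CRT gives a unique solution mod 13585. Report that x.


Product of moduli M = 5 · 19 · 13 · 11 = 13585.
Merge one congruence at a time:
  Start: x ≡ 3 (mod 5).
  Combine with x ≡ 2 (mod 19); new modulus lcm = 95.
    Write x = 3 + 5·t and substitute into x ≡ 2 (mod 19): 5·t ≡ 2 − 3 = -1 (mod 19).
    Reduce coefficients mod 19: 5·t ≡ 18 (mod 19).
    The inverse of 5 mod 19 is 4 (since 5·4 = 20 = 1·19 + 1), so t ≡ 4·18 = 72 ≡ 15 (mod 19).
    Then x = 3 + 5·15 = 78, valid modulo lcm(5, 19) = 95: x ≡ 78 (mod 95).
  Combine with x ≡ 7 (mod 13); new modulus lcm = 1235.
    Write x = 78 + 95·t and substitute into x ≡ 7 (mod 13): 95·t ≡ 7 − 78 = -71 (mod 13).
    Reduce coefficients mod 13: 4·t ≡ 7 (mod 13).
    The inverse of 4 mod 13 is 10 (since 4·10 = 40 = 3·13 + 1), so t ≡ 10·7 = 70 ≡ 5 (mod 13).
    Then x = 78 + 95·5 = 553, valid modulo lcm(95, 13) = 1235: x ≡ 553 (mod 1235).
  Combine with x ≡ 7 (mod 11); new modulus lcm = 13585.
    Write x = 553 + 1235·t and substitute into x ≡ 7 (mod 11): 1235·t ≡ 7 − 553 = -546 (mod 11).
    Reduce coefficients mod 11: 3·t ≡ 4 (mod 11).
    The inverse of 3 mod 11 is 4 (since 3·4 = 12 = 1·11 + 1), so t ≡ 4·4 = 16 ≡ 5 (mod 11).
    Then x = 553 + 1235·5 = 6728, valid modulo lcm(1235, 11) = 13585: x ≡ 6728 (mod 13585).
Verify against each original: 6728 mod 5 = 3, 6728 mod 19 = 2, 6728 mod 13 = 7, 6728 mod 11 = 7.

x ≡ 6728 (mod 13585).


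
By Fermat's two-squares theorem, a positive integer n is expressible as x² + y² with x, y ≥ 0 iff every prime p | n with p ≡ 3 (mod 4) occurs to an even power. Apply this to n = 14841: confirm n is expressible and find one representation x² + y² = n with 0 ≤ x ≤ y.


Step 1: Factor n = 14841 = 3^2 · 17 · 97.
Step 2: Check the mod-4 condition on each prime factor: 3 ≡ 3 (mod 4), exponent 2 (must be even); 17 ≡ 1 (mod 4), exponent 1; 97 ≡ 1 (mod 4), exponent 1.
All primes ≡ 3 (mod 4) appear to even exponent (or don't appear), so by the two-squares theorem n IS expressible as a sum of two squares.
Step 3: Build a representation. Group n = k² · m with k = 3 and m = 17 · 97 = 1649 (a product of primes ≡ 1 (mod 4)); a representation of m scales to one of n via (k·x)² + (k·y)² = k²(x² + y²). Each prime p ≡ 1 (mod 4) is itself a sum of two squares; find a² by testing p − a² for a perfect square:
  17: 17 − 1² = 16 = 4² ⇒ 17 = 1² + 4².
  97: 97 − 1² = 96, 97 − 2² = 93, 97 − 3² = 88, 97 − 4² = 81 = 9² ⇒ 97 = 4² + 9².
  Combine using the Brahmagupta–Fibonacci identity (a² + b²)(c² + d²) = (ac − bd)² + (ad + bc)² = (ac + bd)² + (ad − bc)²:
  17 · 97 = 1649: from (1² + 4²)(4² + 9²), take (1·4 − 4·9, 1·9 + 4·4) = (4 − 36, 9 + 16) = (-32, 25); dropping signs (only squares matter) gives (32, 25); check 32² + 25² = 1024 + 625 = 1649 ✓.
  Scale by k = 3: (3·32, 3·25) = (96, 75).
Step 4: Order so x ≤ y and verify: 75² + 96² = 5625 + 9216 = 14841 = n. ✓

n = 14841 = 75² + 96² (one valid representation with x ≤ y).


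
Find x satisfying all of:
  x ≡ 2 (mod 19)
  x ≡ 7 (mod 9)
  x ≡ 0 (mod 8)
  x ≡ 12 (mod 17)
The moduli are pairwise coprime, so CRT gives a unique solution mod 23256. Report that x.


Product of moduli M = 19 · 9 · 8 · 17 = 23256.
Merge one congruence at a time:
  Start: x ≡ 2 (mod 19).
  Combine with x ≡ 7 (mod 9); new modulus lcm = 171.
    Write x = 2 + 19·t and substitute into x ≡ 7 (mod 9): 19·t ≡ 7 − 2 = 5 (mod 9).
    Reduce coefficients mod 9: 1·t ≡ 5 (mod 9).
    So t ≡ 5 (mod 9).
    Then x = 2 + 19·5 = 97, valid modulo lcm(19, 9) = 171: x ≡ 97 (mod 171).
  Combine with x ≡ 0 (mod 8); new modulus lcm = 1368.
    Write x = 97 + 171·t and substitute into x ≡ 0 (mod 8): 171·t ≡ 0 − 97 = -97 (mod 8).
    Reduce coefficients mod 8: 3·t ≡ 7 (mod 8).
    The inverse of 3 mod 8 is 3 (since 3·3 = 9 = 1·8 + 1), so t ≡ 3·7 = 21 ≡ 5 (mod 8).
    Then x = 97 + 171·5 = 952, valid modulo lcm(171, 8) = 1368: x ≡ 952 (mod 1368).
  Combine with x ≡ 12 (mod 17); new modulus lcm = 23256.
    Write x = 952 + 1368·t and substitute into x ≡ 12 (mod 17): 1368·t ≡ 12 − 952 = -940 (mod 17).
    Reduce coefficients mod 17: 8·t ≡ 12 (mod 17).
    The inverse of 8 mod 17 is 15 (since 8·15 = 120 = 7·17 + 1), so t ≡ 15·12 = 180 ≡ 10 (mod 17).
    Then x = 952 + 1368·10 = 14632, valid modulo lcm(1368, 17) = 23256: x ≡ 14632 (mod 23256).
Verify against each original: 14632 mod 19 = 2, 14632 mod 9 = 7, 14632 mod 8 = 0, 14632 mod 17 = 12.

x ≡ 14632 (mod 23256).


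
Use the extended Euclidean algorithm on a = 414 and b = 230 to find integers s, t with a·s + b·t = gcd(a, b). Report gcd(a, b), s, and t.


Euclidean algorithm on (414, 230) — divide until remainder is 0:
  414 = 1 · 230 + 184
  230 = 1 · 184 + 46
  184 = 4 · 46 + 0
gcd(414, 230) = 46.
Track Bezout coefficients alongside the remainders: start with r₀ = 414 = a·1 + b·0 (s = 1, t = 0) and r₁ = 230 = a·0 + b·1 (s = 0, t = 1); each new remainder r_{k+1} = r_{k-1} − q_k·r_k inherits s_{k+1} = s_{k-1} − q_k·s_k, t_{k+1} = t_{k-1} − q_k·t_k, so r_k = a·s_k + b·t_k at every step:
  q = 1: r = 184, s = 1 − 1·0 = 1, t = 0 − 1·1 = -1  (check: 414·1 + 230·(-1) = 184)
  q = 1: r = 46, s = 0 − 1·1 = -1, t = 1 − 1·(-1) = 2  (check: 414·(-1) + 230·2 = 46)
The row with r = 46 (the gcd) gives the Bezout coefficients s = -1, t = 2.
Result: 414 · (-1) + 230 · (2) = 46.

gcd(414, 230) = 46; s = -1, t = 2 (check: 414·(-1) + 230·2 = 46).


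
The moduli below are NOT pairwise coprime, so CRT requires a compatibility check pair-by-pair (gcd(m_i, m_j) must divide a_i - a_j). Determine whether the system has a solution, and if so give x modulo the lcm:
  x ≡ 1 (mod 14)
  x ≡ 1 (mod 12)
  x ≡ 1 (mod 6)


Moduli 14, 12, 6 are not pairwise coprime, so CRT works modulo lcm(m_i) when all pairwise compatibility conditions hold.
Pairwise compatibility: gcd(m_i, m_j) must divide a_i - a_j for every pair.
Merge one congruence at a time:
  Start: x ≡ 1 (mod 14).
  Combine with x ≡ 1 (mod 12): gcd(14, 12) = 2; 1 - 1 = 0, which IS divisible by 2, so compatible.
    Write x = 1 + 14·t and substitute into x ≡ 1 (mod 12): 14·t ≡ 1 − 1 = 0 (mod 12).
    Divide the congruence (and modulus) by g = 2: 7·t ≡ 0 (mod 6).
    Reduce coefficients mod 6: 1·t ≡ 0 (mod 6).
    So t ≡ 0 (mod 6).
    Then x = 1 + 14·0 = 1, valid modulo lcm(14, 12) = 84: x ≡ 1 (mod 84).
  Combine with x ≡ 1 (mod 6): gcd(84, 6) = 6; 1 - 1 = 0, which IS divisible by 6, so compatible.
    Write x = 1 + 84·t and substitute into x ≡ 1 (mod 6): 84·t ≡ 1 − 1 = 0 (mod 6).
    Divide the congruence (and modulus) by g = 6: 14·t ≡ 0 (mod 1).
    Modulo 1 every t works; take t = 0.
    Then x = 1 + 84·0 = 1, valid modulo lcm(84, 6) = 84: x ≡ 1 (mod 84).
Verify: 1 mod 14 = 1, 1 mod 12 = 1, 1 mod 6 = 1.

x ≡ 1 (mod 84).


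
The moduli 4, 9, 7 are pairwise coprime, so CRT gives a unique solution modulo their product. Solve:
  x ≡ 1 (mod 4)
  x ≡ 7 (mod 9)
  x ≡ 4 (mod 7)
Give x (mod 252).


Moduli 4, 9, 7 are pairwise coprime; by CRT there is a unique solution modulo M = 4 · 9 · 7 = 252.
Solve pairwise, accumulating the modulus:
  Start with x ≡ 1 (mod 4).
  Combine with x ≡ 7 (mod 9): since gcd(4, 9) = 1, we get a unique residue mod 36.
    Write x = 1 + 4·t and substitute into x ≡ 7 (mod 9): 4·t ≡ 7 − 1 = 6 (mod 9).
    The inverse of 4 mod 9 is 7 (since 4·7 = 28 = 3·9 + 1), so t ≡ 7·6 = 42 ≡ 6 (mod 9).
    Then x = 1 + 4·6 = 25, valid modulo lcm(4, 9) = 36: x ≡ 25 (mod 36).
  Combine with x ≡ 4 (mod 7): since gcd(36, 7) = 1, we get a unique residue mod 252.
    Write x = 25 + 36·t and substitute into x ≡ 4 (mod 7): 36·t ≡ 4 − 25 = -21 (mod 7).
    Reduce coefficients mod 7: 1·t ≡ 0 (mod 7).
    So t ≡ 0 (mod 7).
    Then x = 25 + 36·0 = 25, valid modulo lcm(36, 7) = 252: x ≡ 25 (mod 252).
Verify: 25 mod 4 = 1 ✓, 25 mod 9 = 7 ✓, 25 mod 7 = 4 ✓.

x ≡ 25 (mod 252).
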